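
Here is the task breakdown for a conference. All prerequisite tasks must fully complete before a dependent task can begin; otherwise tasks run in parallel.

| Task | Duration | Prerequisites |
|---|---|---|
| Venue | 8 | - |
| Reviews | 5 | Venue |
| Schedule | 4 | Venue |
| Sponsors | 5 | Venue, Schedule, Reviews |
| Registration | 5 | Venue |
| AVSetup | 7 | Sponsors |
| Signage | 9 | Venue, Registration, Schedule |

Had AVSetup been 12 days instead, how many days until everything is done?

The binding path is Venue→Reviews→Sponsors→AVSetup = 8+5+5+7 = 25; finish at 25 days.
Since AVSetup is critical, the +5 change carries straight to that chain (now 30 days).
That remains the longest chain; total 30 days.

30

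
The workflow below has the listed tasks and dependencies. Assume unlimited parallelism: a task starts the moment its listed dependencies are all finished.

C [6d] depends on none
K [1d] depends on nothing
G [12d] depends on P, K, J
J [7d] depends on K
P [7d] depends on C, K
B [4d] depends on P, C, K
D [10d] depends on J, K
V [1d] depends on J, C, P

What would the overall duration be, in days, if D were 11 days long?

25

Actual critical path: C→P→G = 6+7+12 = 25 ⇒ 25 days.
D has 7 days of float (longest path through it is 18).
No other chain overtakes it, so the finish is 25 days.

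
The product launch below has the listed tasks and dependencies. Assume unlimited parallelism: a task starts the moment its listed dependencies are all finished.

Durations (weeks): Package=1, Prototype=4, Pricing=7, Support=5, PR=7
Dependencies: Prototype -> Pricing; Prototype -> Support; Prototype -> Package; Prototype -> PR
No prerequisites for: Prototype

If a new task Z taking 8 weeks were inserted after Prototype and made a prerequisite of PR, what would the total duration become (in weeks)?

19

Originally the schedule takes 11 weeks.
With Z inserted, PR now waits for max(Prototype, Z).
New critical path: Prototype→Z→PR = 4+8+7 = 19 ⇒ 19 weeks.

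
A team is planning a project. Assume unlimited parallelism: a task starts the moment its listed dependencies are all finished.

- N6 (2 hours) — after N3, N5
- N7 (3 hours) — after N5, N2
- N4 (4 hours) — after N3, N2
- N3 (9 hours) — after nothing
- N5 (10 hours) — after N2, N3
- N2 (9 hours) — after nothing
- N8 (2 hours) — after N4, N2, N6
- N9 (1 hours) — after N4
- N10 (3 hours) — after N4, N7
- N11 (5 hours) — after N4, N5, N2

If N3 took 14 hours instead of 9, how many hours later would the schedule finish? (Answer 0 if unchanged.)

5

As given, the longest chain is N3→N5→N7→N10 = 9+10+3+3 = 25, so the finish is 25 hours.
N3 lies on that path, so at 14 hours the path becomes 30 hours.
That remains the longest chain; total 30 hours.
Change in finish: 30 − 25 = +5 hours.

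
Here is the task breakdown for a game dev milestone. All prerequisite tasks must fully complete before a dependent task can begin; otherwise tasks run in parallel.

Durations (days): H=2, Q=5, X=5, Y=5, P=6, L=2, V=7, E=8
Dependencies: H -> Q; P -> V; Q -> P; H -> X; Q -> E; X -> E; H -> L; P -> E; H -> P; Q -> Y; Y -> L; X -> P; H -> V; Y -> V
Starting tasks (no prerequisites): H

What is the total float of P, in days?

The longest chain is H→Q→P→E = 2+5+6+8 = 21; overall finish 21 days.
Longest path through P: 21 days (earliest finish 13, latest finish 13).
Float = 21 − 21 = 0.

0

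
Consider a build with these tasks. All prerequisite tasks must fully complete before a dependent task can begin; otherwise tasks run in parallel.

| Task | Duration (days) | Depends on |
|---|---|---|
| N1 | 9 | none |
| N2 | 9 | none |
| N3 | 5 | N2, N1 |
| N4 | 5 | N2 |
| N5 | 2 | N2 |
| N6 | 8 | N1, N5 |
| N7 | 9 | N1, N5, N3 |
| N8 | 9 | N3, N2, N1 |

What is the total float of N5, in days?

3

Critical path: N1→N3→N7 = 9+5+9 = 23, so the finish is 23 days.
N5 finishes as early as 11 and must finish by 14.
Slack of N5 = 12 − 9 = 3 days.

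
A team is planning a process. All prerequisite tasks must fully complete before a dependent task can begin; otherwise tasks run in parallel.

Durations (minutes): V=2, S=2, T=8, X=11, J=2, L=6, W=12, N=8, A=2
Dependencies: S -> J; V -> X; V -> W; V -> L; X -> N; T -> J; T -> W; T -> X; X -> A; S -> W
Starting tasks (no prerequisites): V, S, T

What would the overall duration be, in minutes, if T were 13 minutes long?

Actual critical path: T→X→N = 8+11+8 = 27 ⇒ 27 minutes.
Since T is critical, the +5 change carries straight to that chain (now 32 minutes).
No other chain overtakes it, so the finish is 32 minutes.

32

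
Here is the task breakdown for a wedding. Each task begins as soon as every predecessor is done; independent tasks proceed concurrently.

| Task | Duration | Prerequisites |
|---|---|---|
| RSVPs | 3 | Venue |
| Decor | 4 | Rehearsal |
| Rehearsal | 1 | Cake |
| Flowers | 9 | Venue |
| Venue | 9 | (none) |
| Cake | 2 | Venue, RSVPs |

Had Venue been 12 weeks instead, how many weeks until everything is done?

Critical path before the change: Venue→RSVPs→Cake→Rehearsal→Decor = 9+3+2+1+4 = 19 giving 19 weeks.
Venue lies on that path, so at 12 weeks the path becomes 22 weeks.
The critical path is still Venue→RSVPs→Cake→Rehearsal→Decor; finish is now 22 weeks.

22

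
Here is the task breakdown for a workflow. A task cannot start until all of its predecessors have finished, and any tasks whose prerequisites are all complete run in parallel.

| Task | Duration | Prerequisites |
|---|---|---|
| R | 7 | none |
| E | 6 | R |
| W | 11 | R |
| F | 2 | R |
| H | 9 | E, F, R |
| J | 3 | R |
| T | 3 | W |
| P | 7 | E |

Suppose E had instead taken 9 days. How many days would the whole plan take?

25

Baseline: R→E→H = 7+6+9 = 22 → 22 days.
E lies on that path, so at 9 days the path becomes 25 days.
No other chain overtakes it, so the finish is 25 days.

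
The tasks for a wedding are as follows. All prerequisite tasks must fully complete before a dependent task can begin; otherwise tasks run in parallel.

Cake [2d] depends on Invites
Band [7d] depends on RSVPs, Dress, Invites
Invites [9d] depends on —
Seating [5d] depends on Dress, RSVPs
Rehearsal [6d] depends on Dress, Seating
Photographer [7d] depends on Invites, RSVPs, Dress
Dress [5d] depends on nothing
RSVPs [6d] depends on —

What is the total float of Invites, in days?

RSVPs→Seating→Rehearsal = 6+5+6 = 17 sets the makespan at 17 days.
Longest path through Invites: 16 days (earliest finish 9, latest finish 10).
So Invites can slip 10 − 9 = 1 day.

1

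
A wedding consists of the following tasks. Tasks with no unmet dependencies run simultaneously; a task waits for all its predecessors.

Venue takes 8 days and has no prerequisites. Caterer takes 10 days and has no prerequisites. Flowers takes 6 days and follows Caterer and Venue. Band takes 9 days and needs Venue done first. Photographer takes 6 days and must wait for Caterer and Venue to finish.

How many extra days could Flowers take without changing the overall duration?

The longest chain is Venue→Band = 8+9 = 17; overall finish 17 days.
Longest path through Flowers: 16 days (earliest finish 16, latest finish 17).
Float = 17 − 16 = 1.

1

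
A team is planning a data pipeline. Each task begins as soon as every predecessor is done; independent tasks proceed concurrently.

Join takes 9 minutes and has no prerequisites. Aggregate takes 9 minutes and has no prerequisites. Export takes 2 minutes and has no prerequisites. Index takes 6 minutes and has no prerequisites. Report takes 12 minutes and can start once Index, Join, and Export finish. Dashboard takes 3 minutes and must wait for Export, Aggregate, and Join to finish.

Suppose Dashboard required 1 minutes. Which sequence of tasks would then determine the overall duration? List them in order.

Join, Report

As given, the longest chain is Join→Report = 9+12 = 21, so the finish is 21 minutes.
Dashboard has 9 minutes of float (longest path through it is 12).
That remains the longest chain; total 21 minutes.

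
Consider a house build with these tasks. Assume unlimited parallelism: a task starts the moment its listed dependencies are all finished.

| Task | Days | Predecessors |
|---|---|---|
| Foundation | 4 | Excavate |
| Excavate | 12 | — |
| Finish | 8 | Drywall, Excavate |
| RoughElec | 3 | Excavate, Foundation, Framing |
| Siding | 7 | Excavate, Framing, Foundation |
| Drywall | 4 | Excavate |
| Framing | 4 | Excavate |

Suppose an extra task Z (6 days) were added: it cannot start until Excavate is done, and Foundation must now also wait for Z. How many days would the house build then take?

29

Originally the house build takes 24 days.
With Z inserted, Foundation now waits for max(Excavate, Z).
New critical path: Excavate→Z→Foundation→Siding = 12+6+4+7 = 29 ⇒ 29 days.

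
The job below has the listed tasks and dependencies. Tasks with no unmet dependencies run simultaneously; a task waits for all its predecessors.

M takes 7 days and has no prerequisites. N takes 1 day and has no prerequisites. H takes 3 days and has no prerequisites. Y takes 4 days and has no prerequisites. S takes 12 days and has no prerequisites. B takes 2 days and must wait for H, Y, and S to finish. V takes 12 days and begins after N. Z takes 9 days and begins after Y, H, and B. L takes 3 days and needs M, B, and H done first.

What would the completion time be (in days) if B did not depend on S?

Before: longest chain S→B→Z = 12+2+9 = 23, finish 23.
Without S→B, B's earliest start moves from 12 to 4.
The longest chain is now Y→B→Z = 4+2+9 = 15, so the job takes 15 days.

15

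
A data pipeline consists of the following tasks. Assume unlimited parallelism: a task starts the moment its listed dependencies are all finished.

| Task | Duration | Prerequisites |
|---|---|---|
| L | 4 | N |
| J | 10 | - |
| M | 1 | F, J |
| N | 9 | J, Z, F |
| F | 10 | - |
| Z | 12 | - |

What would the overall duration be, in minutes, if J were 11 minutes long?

The binding path is Z→N→L = 12+9+4 = 25; finish at 25 minutes.
J is off the critical path — its longest chain is 23 minutes, giving 2 of slack.
No other chain overtakes it, so the finish is 25 minutes.

25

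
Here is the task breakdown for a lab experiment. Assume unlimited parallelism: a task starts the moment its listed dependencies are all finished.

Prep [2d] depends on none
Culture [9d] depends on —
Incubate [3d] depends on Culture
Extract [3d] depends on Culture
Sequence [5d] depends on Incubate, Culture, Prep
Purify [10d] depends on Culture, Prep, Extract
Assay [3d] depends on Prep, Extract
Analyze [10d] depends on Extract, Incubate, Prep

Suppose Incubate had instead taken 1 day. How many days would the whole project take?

Critical path before the change: Culture→Incubate→Analyze = 9+3+10 = 22 giving 22 days.
Incubate is on the critical path; changing it to 1 makes that path 20 days.
The binding chain switches to Culture→Extract→Purify = 9+3+10 = 22; finish 22 days.

22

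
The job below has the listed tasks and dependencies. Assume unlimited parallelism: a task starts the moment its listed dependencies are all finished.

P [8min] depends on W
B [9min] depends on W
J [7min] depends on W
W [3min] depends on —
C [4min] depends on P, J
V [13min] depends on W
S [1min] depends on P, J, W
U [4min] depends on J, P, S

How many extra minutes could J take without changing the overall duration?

1

W→P→S→U = 3+8+1+4 = 16 sets the makespan at 16 minutes.
Longest path through J: 15 minutes (earliest finish 10, latest finish 11).
So J can slip 11 − 10 = 1 minute.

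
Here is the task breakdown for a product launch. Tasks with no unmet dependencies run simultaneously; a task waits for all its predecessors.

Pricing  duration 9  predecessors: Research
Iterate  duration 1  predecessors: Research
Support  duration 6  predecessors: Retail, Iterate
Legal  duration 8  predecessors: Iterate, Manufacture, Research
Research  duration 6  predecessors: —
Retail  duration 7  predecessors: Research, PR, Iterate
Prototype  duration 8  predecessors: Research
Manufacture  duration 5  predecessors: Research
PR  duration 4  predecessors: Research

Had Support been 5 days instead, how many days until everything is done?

22

Critical path before the change: Research→PR→Retail→Support = 6+4+7+6 = 23 giving 23 days.
Support is on the critical path; changing it to 5 makes that path 22 days.
The critical path is still Research→PR→Retail→Support; finish is now 22 days.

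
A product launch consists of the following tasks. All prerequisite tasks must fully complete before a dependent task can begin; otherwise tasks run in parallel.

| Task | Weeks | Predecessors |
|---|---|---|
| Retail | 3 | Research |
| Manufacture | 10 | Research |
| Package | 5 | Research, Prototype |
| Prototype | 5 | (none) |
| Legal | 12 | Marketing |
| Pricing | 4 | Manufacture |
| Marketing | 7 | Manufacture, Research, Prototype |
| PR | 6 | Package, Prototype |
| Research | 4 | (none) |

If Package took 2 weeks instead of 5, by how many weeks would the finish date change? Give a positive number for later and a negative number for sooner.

The binding path is Research→Manufacture→Marketing→Legal = 4+10+7+12 = 33; finish at 33 weeks.
The longest path through Package is only 16 weeks, so Package has float 17.
The critical path is still Research→Manufacture→Marketing→Legal; finish is now 33 weeks.
Change in finish: 33 − 33 = +0 weeks.

0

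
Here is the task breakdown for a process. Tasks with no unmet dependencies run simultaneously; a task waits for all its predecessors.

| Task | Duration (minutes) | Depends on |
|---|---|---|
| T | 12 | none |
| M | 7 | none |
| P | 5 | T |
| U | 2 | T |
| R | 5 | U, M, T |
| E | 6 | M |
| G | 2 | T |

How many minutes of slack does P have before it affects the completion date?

T→U→R = 12+2+5 = 19 sets the makespan at 19 minutes.
P finishes as early as 17 and must finish by 19.
So P can slip 19 − 17 = 2 minutes.

2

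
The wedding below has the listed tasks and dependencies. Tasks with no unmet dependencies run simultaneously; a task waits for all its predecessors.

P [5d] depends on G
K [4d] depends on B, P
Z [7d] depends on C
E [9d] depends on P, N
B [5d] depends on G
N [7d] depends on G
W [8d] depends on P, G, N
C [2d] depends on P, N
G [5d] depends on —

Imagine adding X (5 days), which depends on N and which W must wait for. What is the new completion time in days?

25

Originally the job takes 21 days.
With X inserted, W now waits for max(P, G, N, X).
New critical path: G→N→X→W = 5+7+5+8 = 25 ⇒ 25 days.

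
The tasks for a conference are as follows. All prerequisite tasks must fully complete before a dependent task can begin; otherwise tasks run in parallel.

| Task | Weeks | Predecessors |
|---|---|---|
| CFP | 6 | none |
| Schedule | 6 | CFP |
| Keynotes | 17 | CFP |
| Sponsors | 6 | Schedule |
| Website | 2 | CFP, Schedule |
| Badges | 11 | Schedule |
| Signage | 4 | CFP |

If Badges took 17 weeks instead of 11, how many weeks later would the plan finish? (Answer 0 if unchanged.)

6

Critical path before the change: CFP→Schedule→Badges = 6+6+11 = 23 giving 23 weeks.
Badges lies on that path, so at 17 weeks the path becomes 29 weeks.
That remains the longest chain; total 29 weeks.
Change in finish: 29 − 23 = +6 weeks.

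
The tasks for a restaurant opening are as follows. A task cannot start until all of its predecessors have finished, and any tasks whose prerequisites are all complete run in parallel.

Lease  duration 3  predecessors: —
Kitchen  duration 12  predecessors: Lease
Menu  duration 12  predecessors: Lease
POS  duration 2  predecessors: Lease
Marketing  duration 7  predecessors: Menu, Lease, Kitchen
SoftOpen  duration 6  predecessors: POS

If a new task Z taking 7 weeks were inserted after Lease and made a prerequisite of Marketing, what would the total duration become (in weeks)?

Originally the project takes 22 weeks.
With Z inserted, Marketing now waits for max(Menu, Lease, Kitchen, Z).
New critical path: Lease→Kitchen→Marketing = 3+12+7 = 22 ⇒ 22 weeks.

22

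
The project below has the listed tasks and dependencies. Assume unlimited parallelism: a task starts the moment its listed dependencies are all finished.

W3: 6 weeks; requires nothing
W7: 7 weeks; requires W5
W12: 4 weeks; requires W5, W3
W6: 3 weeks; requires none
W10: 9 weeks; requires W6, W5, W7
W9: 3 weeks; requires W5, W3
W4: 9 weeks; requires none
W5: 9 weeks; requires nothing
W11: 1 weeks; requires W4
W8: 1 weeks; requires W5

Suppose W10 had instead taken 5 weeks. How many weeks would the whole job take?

21

The binding path is W5→W7→W10 = 9+7+9 = 25; finish at 25 weeks.
Since W10 is critical, the -4 change carries straight to that chain (now 21 weeks).
The critical path is still W5→W7→W10; finish is now 21 weeks.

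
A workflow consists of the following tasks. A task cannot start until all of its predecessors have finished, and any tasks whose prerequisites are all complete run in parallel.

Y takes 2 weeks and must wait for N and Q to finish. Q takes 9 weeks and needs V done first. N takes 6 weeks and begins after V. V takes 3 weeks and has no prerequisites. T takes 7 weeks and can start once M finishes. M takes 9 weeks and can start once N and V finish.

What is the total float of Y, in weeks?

V→N→M→T = 3+6+9+7 = 25 sets the makespan at 25 weeks.
The longest chain containing Y totals 14 weeks.
Float = 25 − 14 = 11.

11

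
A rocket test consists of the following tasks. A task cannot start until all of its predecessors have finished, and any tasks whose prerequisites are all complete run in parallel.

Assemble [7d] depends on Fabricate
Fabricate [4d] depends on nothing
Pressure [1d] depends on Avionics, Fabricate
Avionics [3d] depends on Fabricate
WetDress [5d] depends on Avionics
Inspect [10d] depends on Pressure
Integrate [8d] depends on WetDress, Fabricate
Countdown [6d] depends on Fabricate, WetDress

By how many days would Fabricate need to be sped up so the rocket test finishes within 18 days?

Current finish: 20 days; target: 18.
Fabricate is on every critical path, so each day cut from Fabricate cuts the finish by one (this holds down to a finish of 17).
Need 20 − 18 = 2 days off Fabricate → Fabricate becomes 2 days, finish becomes 18.

2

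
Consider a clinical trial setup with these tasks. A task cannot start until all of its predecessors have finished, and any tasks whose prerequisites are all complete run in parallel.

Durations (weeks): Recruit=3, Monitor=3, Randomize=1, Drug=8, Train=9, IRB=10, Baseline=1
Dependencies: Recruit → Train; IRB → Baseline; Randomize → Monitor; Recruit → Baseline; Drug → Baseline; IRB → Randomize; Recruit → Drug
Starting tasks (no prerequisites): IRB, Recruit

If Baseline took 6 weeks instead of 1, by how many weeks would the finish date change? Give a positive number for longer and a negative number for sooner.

3

As given, the longest chain is IRB→Randomize→Monitor = 10+1+3 = 14, so the finish is 14 weeks.
The longest path through Baseline is only 12 weeks, so Baseline has float 2.
The binding chain switches to Recruit→Drug→Baseline = 3+8+6 = 17; finish 17 weeks.
Change in finish: 17 − 14 = +3 weeks.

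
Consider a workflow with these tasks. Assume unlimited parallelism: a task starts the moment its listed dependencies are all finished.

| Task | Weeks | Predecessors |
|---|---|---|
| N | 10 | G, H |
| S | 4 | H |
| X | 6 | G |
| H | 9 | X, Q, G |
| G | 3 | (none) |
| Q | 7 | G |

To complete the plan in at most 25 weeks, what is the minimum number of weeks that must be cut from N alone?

Current finish: 29 weeks; target: 25.
N is on every critical path, so each week cut from N cuts the finish by one (this holds down to a finish of 23).
Need 29 − 25 = 4 weeks off N → N becomes 6 weeks, finish becomes 25.

4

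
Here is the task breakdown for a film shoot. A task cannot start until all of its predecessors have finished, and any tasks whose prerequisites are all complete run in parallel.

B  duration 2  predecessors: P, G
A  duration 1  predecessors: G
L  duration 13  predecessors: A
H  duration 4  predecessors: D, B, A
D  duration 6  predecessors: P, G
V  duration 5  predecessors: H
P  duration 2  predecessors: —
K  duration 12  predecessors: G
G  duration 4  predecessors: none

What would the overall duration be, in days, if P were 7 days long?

22

As given, the longest chain is G→D→H→V = 4+6+4+5 = 19, so the finish is 19 days.
P has 2 days of float (longest path through it is 17).
New critical path: P→D→H→V = 7+6+4+5 = 22 ⇒ 22 days.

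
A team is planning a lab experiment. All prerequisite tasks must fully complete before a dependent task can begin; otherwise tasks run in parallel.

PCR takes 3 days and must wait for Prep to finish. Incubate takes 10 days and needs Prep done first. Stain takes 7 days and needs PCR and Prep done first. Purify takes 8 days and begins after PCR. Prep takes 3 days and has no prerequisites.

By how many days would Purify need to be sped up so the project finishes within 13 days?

1

Current finish: 14 days; target: 13.
Purify is on every critical path, so each day cut from Purify cuts the finish by one (this holds down to a finish of 13).
Need 14 − 13 = 1 day off Purify → Purify becomes 7 days, finish becomes 13.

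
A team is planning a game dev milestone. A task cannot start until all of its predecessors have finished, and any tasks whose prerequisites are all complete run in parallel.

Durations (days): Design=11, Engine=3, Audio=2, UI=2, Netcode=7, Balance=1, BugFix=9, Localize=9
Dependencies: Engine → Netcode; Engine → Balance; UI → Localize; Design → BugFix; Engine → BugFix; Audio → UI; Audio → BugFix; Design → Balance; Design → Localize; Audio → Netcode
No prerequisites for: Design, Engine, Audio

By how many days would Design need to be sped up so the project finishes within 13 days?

7

Current finish: 20 days; target: 13.
Design is on every critical path, so each day cut from Design cuts the finish by one (this holds down to a finish of 13).
Need 20 − 13 = 7 days off Design → Design becomes 4 days, finish becomes 13.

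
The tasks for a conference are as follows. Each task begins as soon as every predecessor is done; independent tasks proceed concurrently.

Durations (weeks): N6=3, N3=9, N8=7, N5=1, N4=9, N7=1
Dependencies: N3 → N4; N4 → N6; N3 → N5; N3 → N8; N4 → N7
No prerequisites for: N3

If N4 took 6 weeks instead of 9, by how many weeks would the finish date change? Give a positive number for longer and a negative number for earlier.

-3

Actual critical path: N3→N4→N6 = 9+9+3 = 21 ⇒ 21 weeks.
N4 lies on that path, so at 6 weeks the path becomes 18 weeks.
No other chain overtakes it, so the finish is 18 weeks.
Change in finish: 18 − 21 = -3 weeks.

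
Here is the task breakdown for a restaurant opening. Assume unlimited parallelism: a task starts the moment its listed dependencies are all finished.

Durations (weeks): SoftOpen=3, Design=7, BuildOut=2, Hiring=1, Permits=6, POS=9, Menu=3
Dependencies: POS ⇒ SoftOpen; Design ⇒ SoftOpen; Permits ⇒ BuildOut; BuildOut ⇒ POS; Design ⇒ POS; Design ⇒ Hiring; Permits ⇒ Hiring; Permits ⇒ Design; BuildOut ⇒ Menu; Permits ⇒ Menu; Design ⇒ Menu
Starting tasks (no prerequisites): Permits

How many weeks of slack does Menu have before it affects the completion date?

The longest chain is Permits→Design→POS→SoftOpen = 6+7+9+3 = 25; overall finish 25 weeks.
The longest chain containing Menu totals 16 weeks.
Slack of Menu = 22 − 13 = 9 weeks.

9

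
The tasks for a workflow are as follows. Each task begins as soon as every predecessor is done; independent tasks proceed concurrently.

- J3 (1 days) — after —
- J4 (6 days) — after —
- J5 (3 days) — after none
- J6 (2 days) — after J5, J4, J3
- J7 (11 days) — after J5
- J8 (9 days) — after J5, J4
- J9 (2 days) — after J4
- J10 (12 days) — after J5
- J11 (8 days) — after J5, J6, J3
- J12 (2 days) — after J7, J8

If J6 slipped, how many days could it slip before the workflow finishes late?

1

Critical path: J4→J8→J12 = 6+9+2 = 17, so the finish is 17 days.
The longest chain containing J6 totals 16 days.
Float = 17 − 16 = 1.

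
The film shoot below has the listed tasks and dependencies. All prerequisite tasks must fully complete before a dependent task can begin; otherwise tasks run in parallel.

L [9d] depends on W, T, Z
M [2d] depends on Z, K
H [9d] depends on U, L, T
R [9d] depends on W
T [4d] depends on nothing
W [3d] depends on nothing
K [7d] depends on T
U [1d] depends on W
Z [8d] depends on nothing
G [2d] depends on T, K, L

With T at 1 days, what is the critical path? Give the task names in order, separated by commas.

The binding path is Z→L→H = 8+9+9 = 26; finish at 26 days.
The longest path through T is only 22 days, so T has float 4.
No other chain overtakes it, so the finish is 26 days.

Z, L, H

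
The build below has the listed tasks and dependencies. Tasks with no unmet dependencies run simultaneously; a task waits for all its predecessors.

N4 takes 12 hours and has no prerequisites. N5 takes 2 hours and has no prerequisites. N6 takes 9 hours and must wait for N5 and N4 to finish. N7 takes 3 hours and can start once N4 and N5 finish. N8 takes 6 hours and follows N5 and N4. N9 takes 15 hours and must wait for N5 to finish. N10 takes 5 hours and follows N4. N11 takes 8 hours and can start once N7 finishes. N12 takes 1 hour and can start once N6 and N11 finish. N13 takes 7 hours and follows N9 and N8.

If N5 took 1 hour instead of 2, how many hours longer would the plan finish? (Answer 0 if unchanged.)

0

Critical path before the change: N4→N8→N13 = 12+6+7 = 25 giving 25 hours.
N5 is off the critical path — its longest chain is 24 hours, giving 1 of slack.
The critical path is still N4→N8→N13; finish is now 25 hours.
Change in finish: 25 − 25 = +0 hours.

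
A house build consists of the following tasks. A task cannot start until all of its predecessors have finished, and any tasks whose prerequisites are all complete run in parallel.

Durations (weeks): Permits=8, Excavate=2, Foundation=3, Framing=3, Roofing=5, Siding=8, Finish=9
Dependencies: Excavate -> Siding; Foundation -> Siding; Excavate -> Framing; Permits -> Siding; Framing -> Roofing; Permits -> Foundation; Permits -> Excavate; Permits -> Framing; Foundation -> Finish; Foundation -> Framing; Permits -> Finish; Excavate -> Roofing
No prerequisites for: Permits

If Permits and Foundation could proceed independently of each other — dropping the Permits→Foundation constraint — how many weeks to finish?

18

Original critical path: Permits→Foundation→Finish = 8+3+9 = 20 ⇒ 20 weeks.
Without Permits→Foundation, Foundation's earliest start moves from 8 to 0.
New critical path: Permits→Excavate→Framing→Roofing = 8+2+3+5 = 18 ⇒ 18 weeks.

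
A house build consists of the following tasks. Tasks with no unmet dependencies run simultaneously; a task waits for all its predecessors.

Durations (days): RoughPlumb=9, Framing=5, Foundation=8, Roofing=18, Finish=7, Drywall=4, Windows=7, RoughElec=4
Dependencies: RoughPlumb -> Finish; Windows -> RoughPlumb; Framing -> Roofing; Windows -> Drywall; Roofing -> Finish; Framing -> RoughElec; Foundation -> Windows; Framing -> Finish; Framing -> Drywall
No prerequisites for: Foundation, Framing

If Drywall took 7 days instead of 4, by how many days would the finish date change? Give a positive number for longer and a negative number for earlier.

0

The binding path is Foundation→Windows→RoughPlumb→Finish = 8+7+9+7 = 31; finish at 31 days.
The longest path through Drywall is only 19 days, so Drywall has float 12.
That remains the longest chain; total 31 days.
Change in finish: 31 − 31 = +0 days.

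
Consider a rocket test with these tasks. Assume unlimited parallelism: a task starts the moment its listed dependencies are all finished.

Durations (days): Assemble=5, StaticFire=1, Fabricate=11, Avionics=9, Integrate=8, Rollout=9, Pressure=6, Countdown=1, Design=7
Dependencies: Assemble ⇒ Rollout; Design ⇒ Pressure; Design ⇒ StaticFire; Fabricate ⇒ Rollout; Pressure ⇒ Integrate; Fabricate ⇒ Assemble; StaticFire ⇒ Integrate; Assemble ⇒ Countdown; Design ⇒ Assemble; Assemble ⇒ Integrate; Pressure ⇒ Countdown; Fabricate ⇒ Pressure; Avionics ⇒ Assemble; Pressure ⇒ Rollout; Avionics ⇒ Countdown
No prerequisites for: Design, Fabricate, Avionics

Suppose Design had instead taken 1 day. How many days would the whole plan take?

Critical path before the change: Fabricate→Pressure→Rollout = 11+6+9 = 26 giving 26 days.
The longest path through Design is only 22 days, so Design has float 4.
No other chain overtakes it, so the finish is 26 days.

26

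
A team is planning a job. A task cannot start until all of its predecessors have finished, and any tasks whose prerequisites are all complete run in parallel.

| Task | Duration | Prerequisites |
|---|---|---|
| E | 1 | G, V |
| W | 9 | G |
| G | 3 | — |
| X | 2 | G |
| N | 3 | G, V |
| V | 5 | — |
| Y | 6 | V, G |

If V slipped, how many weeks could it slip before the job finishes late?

Critical path: G→W = 3+9 = 12, so the finish is 12 weeks.
Longest path through V: 11 weeks (earliest finish 5, latest finish 6).
Float = 12 − 11 = 1.

1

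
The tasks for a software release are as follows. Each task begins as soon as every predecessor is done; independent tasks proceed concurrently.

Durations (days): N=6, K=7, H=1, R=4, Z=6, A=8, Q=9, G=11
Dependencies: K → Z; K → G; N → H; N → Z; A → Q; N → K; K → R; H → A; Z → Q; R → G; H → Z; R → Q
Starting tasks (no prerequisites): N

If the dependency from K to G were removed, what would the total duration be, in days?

28

Original critical path: N→K→R→G = 6+7+4+11 = 28 ⇒ 28 days.
Dropping K→G doesn't change G's earliest start (17); another predecessor still binds.
After: N→K→R→G = 6+7+4+11 = 28 → 28 days.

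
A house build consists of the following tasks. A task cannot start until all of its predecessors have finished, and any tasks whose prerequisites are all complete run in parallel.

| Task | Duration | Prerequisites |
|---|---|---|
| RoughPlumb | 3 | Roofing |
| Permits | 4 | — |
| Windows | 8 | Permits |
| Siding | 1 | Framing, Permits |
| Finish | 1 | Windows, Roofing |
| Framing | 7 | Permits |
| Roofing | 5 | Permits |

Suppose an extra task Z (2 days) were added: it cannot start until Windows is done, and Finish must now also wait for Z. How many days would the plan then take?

Originally the plan takes 13 days.
With Z inserted, Finish now waits for max(Windows, Roofing, Z).
New critical path: Permits→Windows→Z→Finish = 4+8+2+1 = 15 ⇒ 15 days.

15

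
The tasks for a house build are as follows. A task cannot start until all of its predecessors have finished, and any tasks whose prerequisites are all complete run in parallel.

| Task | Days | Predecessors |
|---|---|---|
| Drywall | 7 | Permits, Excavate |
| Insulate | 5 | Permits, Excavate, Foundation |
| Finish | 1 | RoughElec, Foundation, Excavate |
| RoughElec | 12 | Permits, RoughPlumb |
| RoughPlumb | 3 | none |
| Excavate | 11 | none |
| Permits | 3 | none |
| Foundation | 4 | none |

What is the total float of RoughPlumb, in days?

2

Excavate→Drywall = 11+7 = 18 sets the makespan at 18 days.
Longest path through RoughPlumb: 16 days (earliest finish 3, latest finish 5).
Float = 18 − 16 = 2.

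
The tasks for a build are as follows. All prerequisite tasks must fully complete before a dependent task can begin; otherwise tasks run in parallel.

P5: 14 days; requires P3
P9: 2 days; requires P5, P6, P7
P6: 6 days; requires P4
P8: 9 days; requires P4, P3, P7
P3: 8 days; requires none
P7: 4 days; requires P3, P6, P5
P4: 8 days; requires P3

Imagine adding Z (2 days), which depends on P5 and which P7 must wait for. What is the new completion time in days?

Originally the schedule takes 35 days.
With Z inserted, P7 now waits for max(P3, P6, P5, Z).
New critical path: P3→P5→Z→P7→P8 = 8+14+2+4+9 = 37 ⇒ 37 days.

37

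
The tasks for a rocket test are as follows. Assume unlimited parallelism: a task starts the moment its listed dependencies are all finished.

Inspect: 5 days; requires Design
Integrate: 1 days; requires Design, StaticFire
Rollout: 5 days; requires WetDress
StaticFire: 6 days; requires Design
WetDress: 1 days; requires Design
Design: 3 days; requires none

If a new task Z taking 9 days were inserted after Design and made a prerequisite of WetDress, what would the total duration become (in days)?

18

Originally the plan takes 10 days.
With Z inserted, WetDress now waits for max(Design, Z).
New critical path: Design→Z→WetDress→Rollout = 3+9+1+5 = 18 ⇒ 18 days.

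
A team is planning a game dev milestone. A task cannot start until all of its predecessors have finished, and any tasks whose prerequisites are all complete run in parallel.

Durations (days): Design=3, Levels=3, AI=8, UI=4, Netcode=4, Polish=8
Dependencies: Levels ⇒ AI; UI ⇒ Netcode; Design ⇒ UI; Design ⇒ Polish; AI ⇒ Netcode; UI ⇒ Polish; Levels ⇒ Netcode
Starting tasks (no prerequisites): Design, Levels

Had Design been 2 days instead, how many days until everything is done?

15

As given, the longest chain is Design→UI→Polish = 3+4+8 = 15, so the finish is 15 days.
Design lies on that path, so at 2 days the path becomes 14 days.
The binding chain switches to Levels→AI→Netcode = 3+8+4 = 15; finish 15 days.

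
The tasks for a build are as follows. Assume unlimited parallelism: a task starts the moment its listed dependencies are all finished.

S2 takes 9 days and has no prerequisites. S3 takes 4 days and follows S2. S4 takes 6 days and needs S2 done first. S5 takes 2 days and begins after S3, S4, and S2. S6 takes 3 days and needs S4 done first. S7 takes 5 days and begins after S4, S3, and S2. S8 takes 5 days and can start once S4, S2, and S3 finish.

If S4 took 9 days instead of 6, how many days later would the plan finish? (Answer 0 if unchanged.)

Baseline: S2→S4→S7 = 9+6+5 = 20 → 20 days.
S4 lies on that path, so at 9 days the path becomes 23 days.
The critical path is still S2→S4→S7; finish is now 23 days.
Change in finish: 23 − 20 = +3 days.

3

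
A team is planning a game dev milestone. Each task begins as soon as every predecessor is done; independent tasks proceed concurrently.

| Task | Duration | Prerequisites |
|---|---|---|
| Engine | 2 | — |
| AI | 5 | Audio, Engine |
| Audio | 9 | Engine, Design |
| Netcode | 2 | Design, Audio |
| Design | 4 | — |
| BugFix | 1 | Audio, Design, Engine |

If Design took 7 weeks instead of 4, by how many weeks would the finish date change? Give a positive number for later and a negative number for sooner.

The binding path is Design→Audio→AI = 4+9+5 = 18; finish at 18 weeks.
Design is on the critical path; changing it to 7 makes that path 21 weeks.
No other chain overtakes it, so the finish is 21 weeks.
Change in finish: 21 − 18 = +3 weeks.

3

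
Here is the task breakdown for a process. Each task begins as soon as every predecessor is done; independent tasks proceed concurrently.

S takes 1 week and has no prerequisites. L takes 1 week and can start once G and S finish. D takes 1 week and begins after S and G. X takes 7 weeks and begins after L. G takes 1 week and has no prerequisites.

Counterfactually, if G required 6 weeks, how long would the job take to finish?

14

Baseline: G→L→X = 1+1+7 = 9 → 9 weeks.
Since G is critical, the +5 change carries straight to that chain (now 14 weeks).
That remains the longest chain; total 14 weeks.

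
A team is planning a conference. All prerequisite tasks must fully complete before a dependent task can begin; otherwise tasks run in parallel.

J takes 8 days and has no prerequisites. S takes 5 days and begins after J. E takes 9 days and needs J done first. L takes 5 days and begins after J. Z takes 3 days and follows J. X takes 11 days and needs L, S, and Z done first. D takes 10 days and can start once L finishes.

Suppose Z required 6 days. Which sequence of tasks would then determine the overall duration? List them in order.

Baseline: J→S→X = 8+5+11 = 24 → 24 days.
Z is off the critical path — its longest chain is 22 days, giving 2 of slack.
The binding chain switches to J→Z→X = 8+6+11 = 25; finish 25 days.

J, Z, X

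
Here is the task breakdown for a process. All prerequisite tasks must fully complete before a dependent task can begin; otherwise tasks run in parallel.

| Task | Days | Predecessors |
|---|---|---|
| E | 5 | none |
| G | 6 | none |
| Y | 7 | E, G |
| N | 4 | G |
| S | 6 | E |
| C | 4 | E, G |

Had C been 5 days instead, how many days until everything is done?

13

Baseline: G→Y = 6+7 = 13 → 13 days.
The longest path through C is only 10 days, so C has float 3.
No other chain overtakes it, so the finish is 13 days.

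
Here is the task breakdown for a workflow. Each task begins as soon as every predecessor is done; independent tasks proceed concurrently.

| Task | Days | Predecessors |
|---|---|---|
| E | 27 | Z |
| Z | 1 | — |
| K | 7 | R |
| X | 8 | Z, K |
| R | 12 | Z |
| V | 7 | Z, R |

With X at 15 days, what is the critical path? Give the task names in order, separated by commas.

As given, the longest chain is Z→R→K→X = 1+12+7+8 = 28, so the finish is 28 days.
X lies on that path, so at 15 days the path becomes 35 days.
The critical path is still Z→R→K→X; finish is now 35 days.

Z, R, K, X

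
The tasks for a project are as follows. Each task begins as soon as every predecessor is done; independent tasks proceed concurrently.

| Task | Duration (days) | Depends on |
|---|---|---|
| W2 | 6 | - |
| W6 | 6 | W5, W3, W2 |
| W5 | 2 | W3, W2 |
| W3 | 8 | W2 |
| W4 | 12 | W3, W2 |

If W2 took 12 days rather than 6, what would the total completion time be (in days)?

32

The binding path is W2→W3→W4 = 6+8+12 = 26; finish at 26 days.
Since W2 is critical, the +6 change carries straight to that chain (now 32 days).
The critical path is still W2→W3→W4; finish is now 32 days.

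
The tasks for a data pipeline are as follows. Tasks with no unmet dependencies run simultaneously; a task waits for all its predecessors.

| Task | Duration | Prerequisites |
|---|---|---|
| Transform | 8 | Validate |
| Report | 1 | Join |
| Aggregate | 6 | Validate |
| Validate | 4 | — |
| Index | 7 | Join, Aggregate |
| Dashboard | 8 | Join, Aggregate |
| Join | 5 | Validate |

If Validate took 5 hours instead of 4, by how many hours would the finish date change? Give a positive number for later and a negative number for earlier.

1

As given, the longest chain is Validate→Aggregate→Dashboard = 4+6+8 = 18, so the finish is 18 hours.
Validate lies on that path, so at 5 hours the path becomes 19 hours.
No other chain overtakes it, so the finish is 19 hours.
Change in finish: 19 − 18 = +1 hours.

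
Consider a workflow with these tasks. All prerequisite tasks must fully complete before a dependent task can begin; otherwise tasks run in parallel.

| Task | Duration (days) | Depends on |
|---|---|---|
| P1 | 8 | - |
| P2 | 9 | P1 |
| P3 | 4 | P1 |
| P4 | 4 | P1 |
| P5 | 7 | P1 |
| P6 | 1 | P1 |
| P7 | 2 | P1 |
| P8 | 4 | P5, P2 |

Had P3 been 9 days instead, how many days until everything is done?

Baseline: P1→P2→P8 = 8+9+4 = 21 → 21 days.
The longest path through P3 is only 12 days, so P3 has float 9.
That remains the longest chain; total 21 days.

21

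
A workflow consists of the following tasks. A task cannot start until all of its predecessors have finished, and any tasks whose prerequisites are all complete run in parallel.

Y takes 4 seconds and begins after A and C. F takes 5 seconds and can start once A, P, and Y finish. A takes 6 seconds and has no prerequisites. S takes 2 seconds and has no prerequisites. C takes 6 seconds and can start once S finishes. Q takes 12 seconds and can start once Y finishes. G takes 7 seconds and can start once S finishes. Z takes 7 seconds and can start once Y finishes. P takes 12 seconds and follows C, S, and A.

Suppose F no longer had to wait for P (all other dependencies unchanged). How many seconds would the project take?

24

Original critical path: S→C→P→F = 2+6+12+5 = 25 ⇒ 25 seconds.
Without P→F, F's earliest start moves from 20 to 12.
After: S→C→Y→Q = 2+6+4+12 = 24 → 24 seconds.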